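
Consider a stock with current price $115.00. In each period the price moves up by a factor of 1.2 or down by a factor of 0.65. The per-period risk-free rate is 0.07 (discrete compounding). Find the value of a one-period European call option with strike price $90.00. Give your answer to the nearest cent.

Risk-neutral probability p = (1 + 0.07 − 0.65)/(1.2 − 0.65) = 0.4200/0.5500 = 0.7636
Terminal stock prices: S_u = 138, S_d = 74.75
Terminal payoffs (S − K): max(48, 0) = 48, max(-15.25, 0) = 0
Node 0 (S = 115): V_0 = 1/1.07·[0.7636·48.0000 + 0.2364·0.0000] = 34.2566

$34.26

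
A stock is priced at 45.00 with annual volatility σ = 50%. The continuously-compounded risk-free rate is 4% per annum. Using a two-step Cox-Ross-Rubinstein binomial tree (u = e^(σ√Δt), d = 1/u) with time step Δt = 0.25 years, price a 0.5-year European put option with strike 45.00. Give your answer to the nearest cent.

CRR parameters: u = e^(σ√Δt) = e^(0.5·√0.25) = 1.2840, d = 1/u = 0.7788
Per-period rate: rΔt = 0.04·0.25 = 0.01, so R = e^0.01 = 1.0101
Risk-neutral probability p = (e^0.01 − 0.7788)/(1.2840 − 0.7788) = 0.2312/0.5052 = 0.4577
Terminal stock prices: S_uu = 74.19, S_ud = 45, S_dd = 27.29
Terminal payoffs (K − S): max(-29.19, 0) = 0, max(0, 0) = 0, max(17.71, 0) = 17.71
Node u (S = 57.78): V_u = e^(−0.01)·[0.4577·0.0000 + 0.5423·0.0000] = 0.0000
Node d (S = 35.05): V_d = e^(−0.01)·[0.4577·0.0000 + 0.5423·17.7061] = 9.5062
Node 0 (S = 45): V_0 = e^(−0.01)·[0.4577·0.0000 + 0.5423·9.5062] = 5.1038

5.10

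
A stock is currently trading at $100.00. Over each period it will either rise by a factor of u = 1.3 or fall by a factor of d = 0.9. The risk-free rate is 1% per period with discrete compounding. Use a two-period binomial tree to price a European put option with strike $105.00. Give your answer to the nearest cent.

Risk-neutral probability p = (1 + 0.01 − 0.9)/(1.3 − 0.9) = 0.1100/0.4000 = 0.2750
Terminal stock prices: S_uu = 169, S_ud = 117, S_dd = 81
Terminal payoffs (K − S): max(-64, 0) = 0, max(-12, 0) = 0, max(24, 0) = 24
Node u (S = 130): V_u = 1/1.01·[0.2750·0.0000 + 0.7250·0.0000] = 0.0000
Node d (S = 90): V_d = 1/1.01·[0.2750·0.0000 + 0.7250·24.0000] = 17.2277
Node 0 (S = 100): V_0 = 1/1.01·[0.2750·0.0000 + 0.7250·17.2277] = 12.3664

$12.37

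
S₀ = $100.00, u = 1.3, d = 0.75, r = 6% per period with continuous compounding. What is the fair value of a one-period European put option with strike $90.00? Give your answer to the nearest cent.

Risk-neutral probability p = (e^0.06 − 0.75)/(1.3 − 0.75) = 0.3118/0.5500 = 0.5670
Terminal stock prices: S_u = 130, S_d = 75
Terminal payoffs (K − S): max(-40, 0) = 0, max(15, 0) = 15
Node 0 (S = 100): V_0 = e^(−0.06)·[0.5670·0.0000 + 0.4330·15.0000] = 6.1171

$6.12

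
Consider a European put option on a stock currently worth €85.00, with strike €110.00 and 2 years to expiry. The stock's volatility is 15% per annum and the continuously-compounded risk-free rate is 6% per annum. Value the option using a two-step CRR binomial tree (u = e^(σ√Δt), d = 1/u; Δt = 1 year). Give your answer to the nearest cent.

€14.44

CRR parameters: u = e^(σ√Δt) = e^(0.15·√1) = 1.1618, d = 1/u = 0.8607
Per-period rate: rΔt = 0.06·1 = 0.06, so R = e^0.06 = 1.0618
Risk-neutral probability p = (e^0.06 − 0.8607)/(1.1618 − 0.8607) = 0.2011/0.3011 = 0.6679
Terminal stock prices: S_uu = 114.7, S_ud = 85, S_dd = 62.97
Terminal payoffs (K − S): max(-4.738, 0) = 0, max(25, 0) = 25, max(47.03, 0) = 47.03
Node u (S = 98.76): V_u = e^(−0.06)·[0.6679·0.0000 + 0.3321·25.0000] = 7.8185
Node d (S = 73.16): V_d = e^(−0.06)·[0.6679·25.0000 + 0.3321·47.0305] = 30.4339
Node 0 (S = 85): V_0 = e^(−0.06)·[0.6679·7.8185 + 0.3321·30.4339] = 14.4359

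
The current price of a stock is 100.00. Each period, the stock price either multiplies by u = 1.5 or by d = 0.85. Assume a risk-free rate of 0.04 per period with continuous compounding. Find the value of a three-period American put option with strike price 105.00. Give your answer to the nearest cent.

Risk-neutral probability p = (e^0.04 − 0.85)/(1.5 − 0.85) = 0.1908/0.6500 = 0.2936
Terminal stock prices: S_uuu = 337.5, S_uud = 191.2, S_udd = 108.4, S_ddd = 61.41
Terminal payoffs (K − S): max(-232.5, 0) = 0, max(-86.25, 0) = 0, max(-3.375, 0) = 0, max(43.59, 0) = 43.59
Node uu (S = 225): continuation = e^(−0.04)·[0.2936·0.0000 + 0.7064·0.0000] = 0.0000; exercise value = 0.0000 ≤ continuation, so V_uu = 0.0000
Node ud (S = 127.5): continuation = e^(−0.04)·[0.2936·0.0000 + 0.7064·0.0000] = 0.0000; exercise value = 0.0000 ≤ continuation, so V_ud = 0.0000
Node dd (S = 72.25): continuation = e^(−0.04)·[0.2936·0.0000 + 0.7064·43.5875] = 29.5848; exercise value = 32.7500 > continuation, so V_dd = 32.7500 (exercise)
Node u (S = 150): continuation = e^(−0.04)·[0.2936·0.0000 + 0.7064·0.0000] = 0.0000; exercise value = 0.0000 ≤ continuation, so V_u = 0.0000
Node d (S = 85): continuation = e^(−0.04)·[0.2936·0.0000 + 0.7064·32.7500] = 22.2289; exercise value = 20.0000 ≤ continuation, so V_d = 22.2289
Node 0 (S = 100): continuation = e^(−0.04)·[0.2936·0.0000 + 0.7064·22.2289] = 15.0877; exercise value = 5.0000 ≤ continuation, so V_0 = 15.0877

15.09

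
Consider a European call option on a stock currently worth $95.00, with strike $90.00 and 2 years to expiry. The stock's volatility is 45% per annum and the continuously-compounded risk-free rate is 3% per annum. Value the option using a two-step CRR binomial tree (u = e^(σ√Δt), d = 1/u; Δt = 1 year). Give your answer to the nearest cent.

CRR parameters: u = e^(σ√Δt) = e^(0.45·√1) = 1.5683, d = 1/u = 0.6376
Per-period rate: rΔt = 0.03·1 = 0.03, so R = e^0.03 = 1.0305
Risk-neutral probability p = (e^0.03 − 0.6376)/(1.5683 − 0.6376) = 0.3928/0.9307 = 0.4221
Terminal stock prices: S_uu = 233.7, S_ud = 95, S_dd = 38.62
Terminal payoffs (S − K): max(143.7, 0) = 143.7, max(5, 0) = 5, max(-51.38, 0) = 0
Node u (S = 149): V_u = e^(−0.03)·[0.4221·143.6623 + 0.5779·5.0000] = 61.6496
Node d (S = 60.57): V_d = e^(−0.03)·[0.4221·5.0000 + 0.5779·0.0000] = 2.0480
Node 0 (S = 95): V_0 = e^(−0.03)·[0.4221·61.6496 + 0.5779·2.0480] = 26.4008

$26.40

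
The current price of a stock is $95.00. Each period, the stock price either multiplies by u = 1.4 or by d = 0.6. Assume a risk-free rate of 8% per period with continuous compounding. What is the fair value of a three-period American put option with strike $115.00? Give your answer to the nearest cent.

Risk-neutral probability p = (e^0.08 − 0.6)/(1.4 − 0.6) = 0.4833/0.8000 = 0.6041
Terminal stock prices: S_uuu = 260.7, S_uud = 111.7, S_udd = 47.88, S_ddd = 20.52
Terminal payoffs (K − S): max(-145.7, 0) = 0, max(3.28, 0) = 3.28, max(67.12, 0) = 67.12, max(94.48, 0) = 94.48
Node uu (S = 186.2): continuation = e^(−0.08)·[0.6041·0.0000 + 0.3959·3.2800] = 1.1987; exercise value = 0.0000 ≤ continuation, so V_uu = 1.1987
Node ud (S = 79.8): continuation = e^(−0.08)·[0.6041·3.2800 + 0.3959·67.1200] = 26.3584; exercise value = 35.2000 > continuation, so V_ud = 35.2000 (exercise)
Node dd (S = 34.2): continuation = e^(−0.08)·[0.6041·67.1200 + 0.3959·94.4800] = 71.9584; exercise value = 80.8000 > continuation, so V_dd = 80.8000 (exercise)
Node u (S = 133): continuation = e^(−0.08)·[0.6041·1.1987 + 0.3959·35.2000] = 13.5324; exercise value = 0.0000 ≤ continuation, so V_u = 13.5324
Node d (S = 57): continuation = e^(−0.08)·[0.6041·35.2000 + 0.3959·80.8000] = 49.1584; exercise value = 58.0000 > continuation, so V_d = 58.0000 (exercise)
Node 0 (S = 95): continuation = e^(−0.08)·[0.6041·13.5324 + 0.3959·58.0000] = 28.7428; exercise value = 20.0000 ≤ continuation, so V_0 = 28.7428

$28.74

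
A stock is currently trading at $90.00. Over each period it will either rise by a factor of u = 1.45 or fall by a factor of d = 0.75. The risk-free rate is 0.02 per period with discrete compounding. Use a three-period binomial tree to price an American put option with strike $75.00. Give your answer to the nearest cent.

$9.28

Risk-neutral probability p = (1 + 0.02 − 0.75)/(1.45 − 0.75) = 0.2700/0.7000 = 0.3857
Terminal stock prices: S_uuu = 274.4, S_uud = 141.9, S_udd = 73.41, S_ddd = 37.97
Terminal payoffs (K − S): max(-199.4, 0) = 0, max(-66.92, 0) = 0, max(1.594, 0) = 1.594, max(37.03, 0) = 37.03
Node uu (S = 189.2): continuation = 1/1.02·[0.3857·0.0000 + 0.6143·0.0000] = 0.0000; exercise value = 0.0000 ≤ continuation, so V_uu = 0.0000
Node ud (S = 97.88): continuation = 1/1.02·[0.3857·0.0000 + 0.6143·1.5938] = 0.9598; exercise value = 0.0000 ≤ continuation, so V_ud = 0.9598
Node dd (S = 50.62): continuation = 1/1.02·[0.3857·1.5938 + 0.6143·37.0312] = 22.9044; exercise value = 24.3750 > continuation, so V_dd = 24.3750 (exercise)
Node u (S = 130.5): continuation = 1/1.02·[0.3857·0.0000 + 0.6143·0.9598] = 0.5780; exercise value = 0.0000 ≤ continuation, so V_u = 0.5780
Node d (S = 67.5): continuation = 1/1.02·[0.3857·0.9598 + 0.6143·24.3750] = 15.0426; exercise value = 7.5000 ≤ continuation, so V_d = 15.0426
Node 0 (S = 90): continuation = 1/1.02·[0.3857·0.5780 + 0.6143·15.0426] = 9.2778; exercise value = 0.0000 ≤ continuation, so V_0 = 9.2778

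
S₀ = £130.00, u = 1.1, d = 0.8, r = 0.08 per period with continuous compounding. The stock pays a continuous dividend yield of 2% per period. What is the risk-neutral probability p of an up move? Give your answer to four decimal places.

p = 0.8728

Per-period risk-free factor R = e^0.08 = 1.0833; dividend-adjusted growth = e^(0.08−0.02) = 1.0618.
Risk-neutral probability p = (1.0618 − 0.8)/(1.1 − 0.8) = 0.2618/0.3000 = 0.8728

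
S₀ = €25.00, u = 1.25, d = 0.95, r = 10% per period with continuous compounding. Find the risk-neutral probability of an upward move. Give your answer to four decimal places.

Risk-neutral probability p = (e^0.1 − 0.95)/(1.25 − 0.95) = 0.1552/0.3000 = 0.5172

p = 0.5172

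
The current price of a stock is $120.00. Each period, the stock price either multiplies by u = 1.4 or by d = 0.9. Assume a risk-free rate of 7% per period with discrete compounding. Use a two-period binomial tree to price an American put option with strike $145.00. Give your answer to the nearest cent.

$25.00

Risk-neutral probability p = (1 + 0.07 − 0.9)/(1.4 − 0.9) = 0.1700/0.5000 = 0.3400
Terminal stock prices: S_uu = 235.2, S_ud = 151.2, S_dd = 97.2
Terminal payoffs (K − S): max(-90.2, 0) = 0, max(-6.2, 0) = 0, max(47.8, 0) = 47.8
Node u (S = 168): continuation = 1/1.07·[0.3400·0.0000 + 0.6600·0.0000] = 0.0000; exercise value = 0.0000 ≤ continuation, so V_u = 0.0000
Node d (S = 108): continuation = 1/1.07·[0.3400·0.0000 + 0.6600·47.8000] = 29.4841; exercise value = 37.0000 > continuation, so V_d = 37.0000 (exercise)
Node 0 (S = 120): continuation = 1/1.07·[0.3400·0.0000 + 0.6600·37.0000] = 22.8224; exercise value = 25.0000 > continuation, so V_0 = 25.0000 (exercise)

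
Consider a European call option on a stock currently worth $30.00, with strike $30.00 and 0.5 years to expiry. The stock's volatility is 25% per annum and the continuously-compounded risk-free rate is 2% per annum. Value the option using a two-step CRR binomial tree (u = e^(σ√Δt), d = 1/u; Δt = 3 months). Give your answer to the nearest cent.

$2.02

CRR parameters: u = e^(σ√Δt) = e^(0.25·√0.25) = 1.1331, d = 1/u = 0.8825
Per-period rate: rΔt = 0.02·0.25 = 0.005, so R = e^0.005 = 1.0050
Risk-neutral probability p = (e^0.005 − 0.8825)/(1.1331 − 0.8825) = 0.1225/0.2507 = 0.4888
Terminal stock prices: S_uu = 38.52, S_ud = 30, S_dd = 23.36
Terminal payoffs (S − K): max(8.521, 0) = 8.521, max(0, 0) = 0, max(-6.636, 0) = 0
Node u (S = 33.99): V_u = e^(−0.005)·[0.4888·8.5208 + 0.5112·0.0000] = 4.1441
Node d (S = 26.47): V_d = e^(−0.005)·[0.4888·0.0000 + 0.5112·0.0000] = 0.0000
Node 0 (S = 30): V_0 = e^(−0.005)·[0.4888·4.1441 + 0.5112·0.0000] = 2.0155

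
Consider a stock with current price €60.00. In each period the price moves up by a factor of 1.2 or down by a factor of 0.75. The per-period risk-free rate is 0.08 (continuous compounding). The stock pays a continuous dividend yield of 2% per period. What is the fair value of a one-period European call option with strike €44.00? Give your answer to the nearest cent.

Per-period risk-free factor R = e^0.08 = 1.0833; dividend-adjusted growth = e^(0.08−0.02) = 1.0618.
Risk-neutral probability p = (1.0618 − 0.75)/(1.2 − 0.75) = 0.3118/0.4500 = 0.6930
Terminal stock prices: S_u = 72, S_d = 45
Terminal payoffs (S − K): max(28, 0) = 28, max(1, 0) = 1
Node 0 (S = 60): V_0 = e^(−0.08)·[0.6930·28.0000 + 0.3070·1.0000] = 18.1948

€18.19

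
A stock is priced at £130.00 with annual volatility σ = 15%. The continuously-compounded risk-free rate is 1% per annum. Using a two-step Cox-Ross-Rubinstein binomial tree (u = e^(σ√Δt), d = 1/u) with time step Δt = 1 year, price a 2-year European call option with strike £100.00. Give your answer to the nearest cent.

£32.90

CRR parameters: u = e^(σ√Δt) = e^(0.15·√1) = 1.1618, d = 1/u = 0.8607
Per-period rate: rΔt = 0.01·1 = 0.01, so R = e^0.01 = 1.0101
Risk-neutral probability p = (e^0.01 − 0.8607)/(1.1618 − 0.8607) = 0.1493/0.3011 = 0.4959
Terminal stock prices: S_uu = 175.5, S_ud = 130, S_dd = 96.31
Terminal payoffs (S − K): max(75.48, 0) = 75.48, max(30, 0) = 30, max(-3.694, 0) = 0
Node u (S = 151): V_u = e^(−0.01)·[0.4959·75.4816 + 0.5041·30.0000] = 52.0335
Node d (S = 111.9): V_d = e^(−0.01)·[0.4959·30.0000 + 0.5041·0.0000] = 14.7303
Node 0 (S = 130): V_0 = e^(−0.01)·[0.4959·52.0335 + 0.5041·14.7303] = 32.9000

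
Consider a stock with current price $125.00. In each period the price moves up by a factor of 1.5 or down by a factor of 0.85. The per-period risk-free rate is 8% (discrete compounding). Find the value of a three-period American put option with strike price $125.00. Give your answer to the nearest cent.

$12.42

Risk-neutral probability p = (1 + 0.08 − 0.85)/(1.5 − 0.85) = 0.2300/0.6500 = 0.3538
Terminal stock prices: S_uuu = 421.9, S_uud = 239.1, S_udd = 135.5, S_ddd = 76.77
Terminal payoffs (K − S): max(-296.9, 0) = 0, max(-114.1, 0) = 0, max(-10.47, 0) = 0, max(48.23, 0) = 48.23
Node uu (S = 281.2): continuation = 1/1.08·[0.3538·0.0000 + 0.6462·0.0000] = 0.0000; exercise value = 0.0000 ≤ continuation, so V_uu = 0.0000
Node ud (S = 159.4): continuation = 1/1.08·[0.3538·0.0000 + 0.6462·0.0000] = 0.0000; exercise value = 0.0000 ≤ continuation, so V_ud = 0.0000
Node dd (S = 90.31): continuation = 1/1.08·[0.3538·0.0000 + 0.6462·48.2344] = 28.8582; exercise value = 34.6875 > continuation, so V_dd = 34.6875 (exercise)
Node u (S = 187.5): continuation = 1/1.08·[0.3538·0.0000 + 0.6462·0.0000] = 0.0000; exercise value = 0.0000 ≤ continuation, so V_u = 0.0000
Node d (S = 106.2): continuation = 1/1.08·[0.3538·0.0000 + 0.6462·34.6875] = 20.7532; exercise value = 18.7500 ≤ continuation, so V_d = 20.7532
Node 0 (S = 125): continuation = 1/1.08·[0.3538·0.0000 + 0.6462·20.7532] = 12.4164; exercise value = 0.0000 ≤ continuation, so V_0 = 12.4164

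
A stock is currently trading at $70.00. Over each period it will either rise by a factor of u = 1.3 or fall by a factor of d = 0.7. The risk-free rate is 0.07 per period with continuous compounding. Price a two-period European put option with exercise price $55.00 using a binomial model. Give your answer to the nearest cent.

$2.59

Risk-neutral probability p = (e^0.07 − 0.7)/(1.3 − 0.7) = 0.3725/0.6000 = 0.6208
Terminal stock prices: S_uu = 118.3, S_ud = 63.7, S_dd = 34.3
Terminal payoffs (K − S): max(-63.3, 0) = 0, max(-8.7, 0) = 0, max(20.7, 0) = 20.7
Node u (S = 91): V_u = e^(−0.07)·[0.6208·0.0000 + 0.3792·0.0000] = 0.0000
Node d (S = 49): V_d = e^(−0.07)·[0.6208·0.0000 + 0.3792·20.7000] = 7.3179
Node 0 (S = 70): V_0 = e^(−0.07)·[0.6208·0.0000 + 0.3792·7.3179] = 2.5870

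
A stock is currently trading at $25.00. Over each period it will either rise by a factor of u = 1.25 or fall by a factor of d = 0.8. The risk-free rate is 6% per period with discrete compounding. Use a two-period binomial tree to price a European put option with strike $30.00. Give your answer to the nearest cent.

$4.39

Risk-neutral probability p = (1 + 0.06 − 0.8)/(1.25 − 0.8) = 0.2600/0.4500 = 0.5778
Terminal stock prices: S_uu = 39.06, S_ud = 25, S_dd = 16
Terminal payoffs (K − S): max(-9.062, 0) = 0, max(5, 0) = 5, max(14, 0) = 14
Node u (S = 31.25): V_u = 1/1.06·[0.5778·0.0000 + 0.4222·5.0000] = 1.9916
Node d (S = 20): V_d = 1/1.06·[0.5778·5.0000 + 0.4222·14.0000] = 8.3019
Node 0 (S = 25): V_0 = 1/1.06·[0.5778·1.9916 + 0.4222·8.3019] = 4.3924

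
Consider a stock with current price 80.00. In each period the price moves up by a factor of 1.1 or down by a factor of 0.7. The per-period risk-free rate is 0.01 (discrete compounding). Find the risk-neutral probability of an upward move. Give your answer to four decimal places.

Risk-neutral probability p = (1 + 0.01 − 0.7)/(1.1 − 0.7) = 0.3100/0.4000 = 0.7750

p = 0.7750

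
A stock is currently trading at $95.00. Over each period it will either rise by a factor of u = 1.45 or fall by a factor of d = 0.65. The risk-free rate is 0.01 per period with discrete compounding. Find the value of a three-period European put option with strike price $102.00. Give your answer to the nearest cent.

Risk-neutral probability p = (1 + 0.01 − 0.65)/(1.45 − 0.65) = 0.3600/0.8000 = 0.4500
Terminal stock prices: S_uuu = 289.6, S_uud = 129.8, S_udd = 58.2, S_ddd = 26.09
Terminal payoffs (K − S): max(-187.6, 0) = 0, max(-27.83, 0) = 0, max(43.8, 0) = 43.8, max(75.91, 0) = 75.91
Node uu (S = 199.7): V_uu = 1/1.01·[0.4500·0.0000 + 0.5500·0.0000] = 0.0000
Node ud (S = 89.54): V_ud = 1/1.01·[0.4500·0.0000 + 0.5500·43.8006] = 23.8518
Node dd (S = 40.14): V_dd = 1/1.01·[0.4500·43.8006 + 0.5500·75.9106] = 60.8526
Node u (S = 137.8): V_u = 1/1.01·[0.4500·0.0000 + 0.5500·23.8518] = 12.9886
Node d (S = 61.75): V_d = 1/1.01·[0.4500·23.8518 + 0.5500·60.8526] = 43.7646
Node 0 (S = 95): V_0 = 1/1.01·[0.4500·12.9886 + 0.5500·43.7646] = 29.6192

$29.62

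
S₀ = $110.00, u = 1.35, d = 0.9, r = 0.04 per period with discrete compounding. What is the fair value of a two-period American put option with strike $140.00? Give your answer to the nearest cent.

$30.00

Risk-neutral probability p = (1 + 0.04 − 0.9)/(1.35 − 0.9) = 0.1400/0.4500 = 0.3111
Terminal stock prices: S_uu = 200.5, S_ud = 133.7, S_dd = 89.1
Terminal payoffs (K − S): max(-60.48, 0) = 0, max(6.35, 0) = 6.35, max(50.9, 0) = 50.9
Node u (S = 148.5): continuation = 1/1.04·[0.3111·0.0000 + 0.6889·6.3500] = 4.2062; exercise value = 0.0000 ≤ continuation, so V_u = 4.2062
Node d (S = 99): continuation = 1/1.04·[0.3111·6.3500 + 0.6889·50.9000] = 35.6154; exercise value = 41.0000 > continuation, so V_d = 41.0000 (exercise)
Node 0 (S = 110): continuation = 1/1.04·[0.3111·4.2062 + 0.6889·41.0000] = 28.4164; exercise value = 30.0000 > continuation, so V_0 = 30.0000 (exercise)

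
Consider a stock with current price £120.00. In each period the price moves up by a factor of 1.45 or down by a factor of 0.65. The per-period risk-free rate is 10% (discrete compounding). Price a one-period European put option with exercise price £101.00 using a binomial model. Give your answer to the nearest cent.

£9.15

Risk-neutral probability p = (1 + 0.1 − 0.65)/(1.45 − 0.65) = 0.4500/0.8000 = 0.5625
Terminal stock prices: S_u = 174, S_d = 78
Terminal payoffs (K − S): max(-73, 0) = 0, max(23, 0) = 23
Node 0 (S = 120): V_0 = 1/1.1·[0.5625·0.0000 + 0.4375·23.0000] = 9.1477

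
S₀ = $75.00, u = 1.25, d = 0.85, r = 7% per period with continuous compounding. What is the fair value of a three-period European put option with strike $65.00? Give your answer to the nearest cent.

$1.34

Risk-neutral probability p = (e^0.07 − 0.85)/(1.25 − 0.85) = 0.2225/0.4000 = 0.5563
Terminal stock prices: S_uuu = 146.5, S_uud = 99.61, S_udd = 67.73, S_ddd = 46.06
Terminal payoffs (K − S): max(-81.48, 0) = 0, max(-34.61, 0) = 0, max(-2.734, 0) = 0, max(18.94, 0) = 18.94
Node uu (S = 117.2): V_uu = e^(−0.07)·[0.5563·0.0000 + 0.4437·0.0000] = 0.0000
Node ud (S = 79.69): V_ud = e^(−0.07)·[0.5563·0.0000 + 0.4437·0.0000] = 0.0000
Node dd (S = 54.19): V_dd = e^(−0.07)·[0.5563·0.0000 + 0.4437·18.9406] = 7.8363
Node u (S = 93.75): V_u = e^(−0.07)·[0.5563·0.0000 + 0.4437·0.0000] = 0.0000
Node d (S = 63.75): V_d = e^(−0.07)·[0.5563·0.0000 + 0.4437·7.8363] = 3.2421
Node 0 (S = 75): V_0 = e^(−0.07)·[0.5563·0.0000 + 0.4437·3.2421] = 1.3414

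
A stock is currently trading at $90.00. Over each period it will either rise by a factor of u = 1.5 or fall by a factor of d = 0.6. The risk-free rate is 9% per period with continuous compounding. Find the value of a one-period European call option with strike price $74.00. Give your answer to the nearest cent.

$30.61

Risk-neutral probability p = (e^0.09 − 0.6)/(1.5 − 0.6) = 0.4942/0.9000 = 0.5491
Terminal stock prices: S_u = 135, S_d = 54
Terminal payoffs (S − K): max(61, 0) = 61, max(-20, 0) = 0
Node 0 (S = 90): V_0 = e^(−0.09)·[0.5491·61.0000 + 0.4509·0.0000] = 30.6112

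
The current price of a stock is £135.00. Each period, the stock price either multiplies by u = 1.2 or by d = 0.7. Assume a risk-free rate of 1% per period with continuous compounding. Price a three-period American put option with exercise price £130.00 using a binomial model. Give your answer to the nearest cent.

£17.83

Risk-neutral probability p = (e^0.01 − 0.7)/(1.2 − 0.7) = 0.3101/0.5000 = 0.6201
Terminal stock prices: S_uuu = 233.3, S_uud = 136.1, S_udd = 79.38, S_ddd = 46.3
Terminal payoffs (K − S): max(-103.3, 0) = 0, max(-6.08, 0) = 0, max(50.62, 0) = 50.62, max(83.7, 0) = 83.7
Node uu (S = 194.4): continuation = e^(−0.01)·[0.6201·0.0000 + 0.3799·0.0000] = 0.0000; exercise value = 0.0000 ≤ continuation, so V_uu = 0.0000
Node ud (S = 113.4): continuation = e^(−0.01)·[0.6201·0.0000 + 0.3799·50.6200] = 19.0392; exercise value = 16.6000 ≤ continuation, so V_ud = 19.0392
Node dd (S = 66.15): continuation = e^(−0.01)·[0.6201·50.6200 + 0.3799·83.6950] = 62.5565; exercise value = 63.8500 > continuation, so V_dd = 63.8500 (exercise)
Node u (S = 162): continuation = e^(−0.01)·[0.6201·0.0000 + 0.3799·19.0392] = 7.1610; exercise value = 0.0000 ≤ continuation, so V_u = 7.1610
Node d (S = 94.5): continuation = e^(−0.01)·[0.6201·19.0392 + 0.3799·63.8500] = 35.7040; exercise value = 35.5000 ≤ continuation, so V_d = 35.7040
Node 0 (S = 135): continuation = e^(−0.01)·[0.6201·7.1610 + 0.3799·35.7040] = 17.8253; exercise value = 0.0000 ≤ continuation, so V_0 = 17.8253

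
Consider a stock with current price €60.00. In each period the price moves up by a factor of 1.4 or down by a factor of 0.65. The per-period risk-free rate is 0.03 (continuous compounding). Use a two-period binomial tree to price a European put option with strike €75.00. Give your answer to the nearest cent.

€20.96

Risk-neutral probability p = (e^0.03 − 0.65)/(1.4 − 0.65) = 0.3805/0.7500 = 0.5073
Terminal stock prices: S_uu = 117.6, S_ud = 54.6, S_dd = 25.35
Terminal payoffs (K − S): max(-42.6, 0) = 0, max(20.4, 0) = 20.4, max(49.65, 0) = 49.65
Node u (S = 84): V_u = e^(−0.03)·[0.5073·0.0000 + 0.4927·20.4000] = 9.7546
Node d (S = 39): V_d = e^(−0.03)·[0.5073·20.4000 + 0.4927·49.6500] = 33.7834
Node 0 (S = 60): V_0 = e^(−0.03)·[0.5073·9.7546 + 0.4927·33.7834] = 20.9560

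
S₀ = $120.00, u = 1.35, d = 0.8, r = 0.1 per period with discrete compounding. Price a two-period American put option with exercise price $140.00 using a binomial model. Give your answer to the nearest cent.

Risk-neutral probability p = (1 + 0.1 − 0.8)/(1.35 − 0.8) = 0.3000/0.5500 = 0.5455
Terminal stock prices: S_uu = 218.7, S_ud = 129.6, S_dd = 76.8
Terminal payoffs (K − S): max(-78.7, 0) = 0, max(10.4, 0) = 10.4, max(63.2, 0) = 63.2
Node u (S = 162): continuation = 1/1.1·[0.5455·0.0000 + 0.4545·10.4000] = 4.2975; exercise value = 0.0000 ≤ continuation, so V_u = 4.2975
Node d (S = 96): continuation = 1/1.1·[0.5455·10.4000 + 0.4545·63.2000] = 31.2727; exercise value = 44.0000 > continuation, so V_d = 44.0000 (exercise)
Node 0 (S = 120): continuation = 1/1.1·[0.5455·4.2975 + 0.4545·44.0000] = 20.3128; exercise value = 20.0000 ≤ continuation, so V_0 = 20.3128

$20.31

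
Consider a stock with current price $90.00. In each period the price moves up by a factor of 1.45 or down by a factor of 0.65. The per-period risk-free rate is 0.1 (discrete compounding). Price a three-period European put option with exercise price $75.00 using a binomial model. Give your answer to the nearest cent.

$7.98

Risk-neutral probability p = (1 + 0.1 − 0.65)/(1.45 − 0.65) = 0.4500/0.8000 = 0.5625
Terminal stock prices: S_uuu = 274.4, S_uud = 123, S_udd = 55.14, S_ddd = 24.72
Terminal payoffs (K − S): max(-199.4, 0) = 0, max(-48, 0) = 0, max(19.86, 0) = 19.86, max(50.28, 0) = 50.28
Node uu (S = 189.2): V_uu = 1/1.1·[0.5625·0.0000 + 0.4375·0.0000] = 0.0000
Node ud (S = 84.83): V_ud = 1/1.1·[0.5625·0.0000 + 0.4375·19.8637] = 7.9004
Node dd (S = 38.03): V_dd = 1/1.1·[0.5625·19.8637 + 0.4375·50.2837] = 30.1568
Node u (S = 130.5): V_u = 1/1.1·[0.5625·0.0000 + 0.4375·7.9004] = 3.1422
Node d (S = 58.5): V_d = 1/1.1·[0.5625·7.9004 + 0.4375·30.1568] = 16.0341
Node 0 (S = 90): V_0 = 1/1.1·[0.5625·3.1422 + 0.4375·16.0341] = 7.9840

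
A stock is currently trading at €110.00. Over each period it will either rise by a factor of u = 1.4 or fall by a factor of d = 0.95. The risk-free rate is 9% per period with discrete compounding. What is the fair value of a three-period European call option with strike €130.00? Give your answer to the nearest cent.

Risk-neutral probability p = (1 + 0.09 − 0.95)/(1.4 − 0.95) = 0.1400/0.4500 = 0.3111
Terminal stock prices: S_uuu = 301.8, S_uud = 204.8, S_udd = 139, S_ddd = 94.31
Terminal payoffs (S − K): max(171.8, 0) = 171.8, max(74.82, 0) = 74.82, max(8.985, 0) = 8.985, max(-35.69, 0) = 0
Node uu (S = 215.6): V_uu = 1/1.09·[0.3111·171.8400 + 0.6889·74.8200] = 96.3339
Node ud (S = 146.3): V_ud = 1/1.09·[0.3111·74.8200 + 0.6889·8.9850] = 27.0339
Node dd (S = 99.27): V_dd = 1/1.09·[0.3111·8.9850 + 0.6889·0.0000] = 2.5645
Node u (S = 154): V_u = 1/1.09·[0.3111·96.3339 + 0.6889·27.0339] = 44.5816
Node d (S = 104.5): V_d = 1/1.09·[0.3111·27.0339 + 0.6889·2.5645] = 9.3369
Node 0 (S = 110): V_0 = 1/1.09·[0.3111·44.5816 + 0.6889·9.3369] = 18.6256

€18.63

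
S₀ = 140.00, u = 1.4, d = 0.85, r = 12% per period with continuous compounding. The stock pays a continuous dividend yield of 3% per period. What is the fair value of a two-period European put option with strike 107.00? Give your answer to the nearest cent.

Per-period risk-free factor R = e^0.12 = 1.1275; dividend-adjusted growth = e^(0.12−0.03) = 1.0942.
Risk-neutral probability p = (1.0942 − 0.85)/(1.4 − 0.85) = 0.2442/0.5500 = 0.4440
Terminal stock prices: S_uu = 274.4, S_ud = 166.6, S_dd = 101.1
Terminal payoffs (K − S): max(-167.4, 0) = 0, max(-59.6, 0) = 0, max(5.85, 0) = 5.85
Node u (S = 196): V_u = e^(−0.12)·[0.4440·0.0000 + 0.5560·0.0000] = 0.0000
Node d (S = 119): V_d = e^(−0.12)·[0.4440·0.0000 + 0.5560·5.8500] = 2.8850
Node 0 (S = 140): V_0 = e^(−0.12)·[0.4440·0.0000 + 0.5560·2.8850] = 1.4228

1.42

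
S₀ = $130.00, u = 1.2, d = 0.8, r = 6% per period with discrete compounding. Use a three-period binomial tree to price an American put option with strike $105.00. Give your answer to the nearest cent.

$3.07

Risk-neutral probability p = (1 + 0.06 − 0.8)/(1.2 − 0.8) = 0.2600/0.4000 = 0.6500
Terminal stock prices: S_uuu = 224.6, S_uud = 149.8, S_udd = 99.84, S_ddd = 66.56
Terminal payoffs (K − S): max(-119.6, 0) = 0, max(-44.76, 0) = 0, max(5.16, 0) = 5.16, max(38.44, 0) = 38.44
Node uu (S = 187.2): continuation = 1/1.06·[0.6500·0.0000 + 0.3500·0.0000] = 0.0000; exercise value = 0.0000 ≤ continuation, so V_uu = 0.0000
Node ud (S = 124.8): continuation = 1/1.06·[0.6500·0.0000 + 0.3500·5.1600] = 1.7038; exercise value = 0.0000 ≤ continuation, so V_ud = 1.7038
Node dd (S = 83.2): continuation = 1/1.06·[0.6500·5.1600 + 0.3500·38.4400] = 15.8566; exercise value = 21.8000 > continuation, so V_dd = 21.8000 (exercise)
Node u (S = 156): continuation = 1/1.06·[0.6500·0.0000 + 0.3500·1.7038] = 0.5626; exercise value = 0.0000 ≤ continuation, so V_u = 0.5626
Node d (S = 104): continuation = 1/1.06·[0.6500·1.7038 + 0.3500·21.8000] = 8.2429; exercise value = 1.0000 ≤ continuation, so V_d = 8.2429
Node 0 (S = 130): continuation = 1/1.06·[0.6500·0.5626 + 0.3500·8.2429] = 3.0667; exercise value = 0.0000 ≤ continuation, so V_0 = 3.0667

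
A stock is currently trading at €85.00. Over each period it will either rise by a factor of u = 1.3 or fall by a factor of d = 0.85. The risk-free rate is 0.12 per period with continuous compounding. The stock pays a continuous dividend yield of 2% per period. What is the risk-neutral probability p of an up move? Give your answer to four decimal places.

p = 0.5670

Per-period risk-free factor R = e^0.12 = 1.1275; dividend-adjusted growth = e^(0.12−0.02) = 1.1052.
Risk-neutral probability p = (1.1052 − 0.85)/(1.3 − 0.85) = 0.2552/0.4500 = 0.5670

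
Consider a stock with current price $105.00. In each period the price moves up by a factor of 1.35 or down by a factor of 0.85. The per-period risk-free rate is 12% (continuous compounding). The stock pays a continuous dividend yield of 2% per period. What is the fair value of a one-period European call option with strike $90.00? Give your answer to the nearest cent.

$23.42

Per-period risk-free factor R = e^0.12 = 1.1275; dividend-adjusted growth = e^(0.12−0.02) = 1.1052.
Risk-neutral probability p = (1.1052 − 0.85)/(1.35 − 0.85) = 0.2552/0.5000 = 0.5103
Terminal stock prices: S_u = 141.8, S_d = 89.25
Terminal payoffs (S − K): max(51.75, 0) = 51.75, max(-0.75, 0) = 0
Node 0 (S = 105): V_0 = e^(−0.12)·[0.5103·51.7500 + 0.4897·0.0000] = 23.4237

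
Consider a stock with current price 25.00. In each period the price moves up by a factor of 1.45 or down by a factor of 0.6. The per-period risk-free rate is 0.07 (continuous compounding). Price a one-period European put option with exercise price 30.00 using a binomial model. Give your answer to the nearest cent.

6.21

Risk-neutral probability p = (e^0.07 − 0.6)/(1.45 − 0.6) = 0.4725/0.8500 = 0.5559
Terminal stock prices: S_u = 36.25, S_d = 15
Terminal payoffs (K − S): max(-6.25, 0) = 0, max(15, 0) = 15
Node 0 (S = 25): V_0 = e^(−0.07)·[0.5559·0.0000 + 0.4441·15.0000] = 6.2113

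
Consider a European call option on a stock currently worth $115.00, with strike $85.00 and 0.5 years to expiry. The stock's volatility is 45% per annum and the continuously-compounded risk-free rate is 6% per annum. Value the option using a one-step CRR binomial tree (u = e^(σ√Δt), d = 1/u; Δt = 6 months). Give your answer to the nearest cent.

$33.20

CRR parameters: u = e^(σ√Δt) = e^(0.45·√0.5) = 1.3746, d = 1/u = 0.7275
Per-period rate: rΔt = 0.06·0.5 = 0.03, so R = e^0.03 = 1.0305
Risk-neutral probability p = (e^0.03 − 0.7275)/(1.3746 − 0.7275) = 0.3030/0.6472 = 0.4682
Terminal stock prices: S_u = 158.1, S_d = 83.66
Terminal payoffs (S − K): max(73.08, 0) = 73.08, max(-1.342, 0) = 0
Node 0 (S = 115): V_0 = e^(−0.03)·[0.4682·73.0846 + 0.5318·0.0000] = 33.2049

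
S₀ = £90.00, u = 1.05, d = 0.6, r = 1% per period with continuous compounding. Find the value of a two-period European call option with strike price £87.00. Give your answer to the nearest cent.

£9.95

Risk-neutral probability p = (e^0.01 − 0.6)/(1.05 − 0.6) = 0.4101/0.4500 = 0.9112
Terminal stock prices: S_uu = 99.23, S_ud = 56.7, S_dd = 32.4
Terminal payoffs (S − K): max(12.23, 0) = 12.23, max(-30.3, 0) = 0, max(-54.6, 0) = 0
Node u (S = 94.5): V_u = e^(−0.01)·[0.9112·12.2250 + 0.0888·0.0000] = 11.0289
Node d (S = 54): V_d = e^(−0.01)·[0.9112·0.0000 + 0.0888·0.0000] = 0.0000
Node 0 (S = 90): V_0 = e^(−0.01)·[0.9112·11.0289 + 0.0888·0.0000] = 9.9497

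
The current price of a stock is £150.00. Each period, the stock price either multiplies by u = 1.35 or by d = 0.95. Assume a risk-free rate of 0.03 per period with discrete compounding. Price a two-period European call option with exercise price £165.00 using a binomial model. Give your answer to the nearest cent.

£12.34

Risk-neutral probability p = (1 + 0.03 − 0.95)/(1.35 − 0.95) = 0.0800/0.4000 = 0.2000
Terminal stock prices: S_uu = 273.4, S_ud = 192.4, S_dd = 135.4
Terminal payoffs (S − K): max(108.4, 0) = 108.4, max(27.38, 0) = 27.38, max(-29.62, 0) = 0
Node u (S = 202.5): V_u = 1/1.03·[0.2000·108.3750 + 0.8000·27.3750] = 42.3058
Node d (S = 142.5): V_d = 1/1.03·[0.2000·27.3750 + 0.8000·0.0000] = 5.3155
Node 0 (S = 150): V_0 = 1/1.03·[0.2000·42.3058 + 0.8000·5.3155] = 12.3433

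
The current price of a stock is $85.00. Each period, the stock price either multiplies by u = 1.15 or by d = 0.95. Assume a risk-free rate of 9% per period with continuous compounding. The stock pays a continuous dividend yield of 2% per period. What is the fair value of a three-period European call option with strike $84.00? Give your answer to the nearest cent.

$16.42

Per-period risk-free factor R = e^0.09 = 1.0942; dividend-adjusted growth = e^(0.09−0.02) = 1.0725.
Risk-neutral probability p = (1.0725 − 0.95)/(1.15 − 0.95) = 0.1225/0.2000 = 0.6125
Terminal stock prices: S_uuu = 129.3, S_uud = 106.8, S_udd = 88.22, S_ddd = 72.88
Terminal payoffs (S − K): max(45.27, 0) = 45.27, max(22.79, 0) = 22.79, max(4.219, 0) = 4.219, max(-11.12, 0) = 0
Node uu (S = 112.4): V_uu = e^(−0.09)·[0.6125·45.2744 + 0.3875·22.7919] = 33.4164
Node ud (S = 92.86): V_ud = e^(−0.09)·[0.6125·22.7919 + 0.3875·4.2194] = 14.2535
Node dd (S = 76.71): V_dd = e^(−0.09)·[0.6125·4.2194 + 0.3875·0.0000] = 2.3621
Node u (S = 97.75): V_u = e^(−0.09)·[0.6125·33.4164 + 0.3875·14.2535] = 23.7545
Node d (S = 80.75): V_d = e^(−0.09)·[0.6125·14.2535 + 0.3875·2.3621] = 8.8158
Node 0 (S = 85): V_0 = e^(−0.09)·[0.6125·23.7545 + 0.3875·8.8158] = 16.4200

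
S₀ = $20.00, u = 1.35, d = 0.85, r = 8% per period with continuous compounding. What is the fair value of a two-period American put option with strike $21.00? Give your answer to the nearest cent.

Risk-neutral probability p = (e^0.08 − 0.85)/(1.35 − 0.85) = 0.2333/0.5000 = 0.4666
Terminal stock prices: S_uu = 36.45, S_ud = 22.95, S_dd = 14.45
Terminal payoffs (K − S): max(-15.45, 0) = 0, max(-1.95, 0) = 0, max(6.55, 0) = 6.55
Node u (S = 27): continuation = e^(−0.08)·[0.4666·0.0000 + 0.5334·0.0000] = 0.0000; exercise value = 0.0000 ≤ continuation, so V_u = 0.0000
Node d (S = 17): continuation = e^(−0.08)·[0.4666·0.0000 + 0.5334·6.5500] = 3.2253; exercise value = 4.0000 > continuation, so V_d = 4.0000 (exercise)
Node 0 (S = 20): continuation = e^(−0.08)·[0.4666·0.0000 + 0.5334·4.0000] = 1.9697; exercise value = 1.0000 ≤ continuation, so V_0 = 1.9697

$1.97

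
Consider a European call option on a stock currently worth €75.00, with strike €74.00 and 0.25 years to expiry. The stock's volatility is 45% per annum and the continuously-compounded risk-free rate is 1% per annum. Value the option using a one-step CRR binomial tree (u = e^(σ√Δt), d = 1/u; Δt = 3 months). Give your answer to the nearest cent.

€8.93

CRR parameters: u = e^(σ√Δt) = e^(0.45·√0.25) = 1.2523, d = 1/u = 0.7985
Per-period rate: rΔt = 0.01·0.25 = 0.0025, so R = e^0.0025 = 1.0025
Risk-neutral probability p = (e^0.0025 − 0.7985)/(1.2523 − 0.7985) = 0.2040/0.4538 = 0.4495
Terminal stock prices: S_u = 93.92, S_d = 59.89
Terminal payoffs (S − K): max(19.92, 0) = 19.92, max(-14.11, 0) = 0
Node 0 (S = 75): V_0 = e^(−0.0025)·[0.4495·19.9242 + 0.5505·0.0000] = 8.9336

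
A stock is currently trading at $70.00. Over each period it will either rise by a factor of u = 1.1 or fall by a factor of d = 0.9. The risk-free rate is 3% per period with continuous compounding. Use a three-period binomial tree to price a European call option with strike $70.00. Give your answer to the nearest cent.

$8.40

Risk-neutral probability p = (e^0.03 − 0.9)/(1.1 − 0.9) = 0.1305/0.2000 = 0.6523
Terminal stock prices: S_uuu = 93.17, S_uud = 76.23, S_udd = 62.37, S_ddd = 51.03
Terminal payoffs (S − K): max(23.17, 0) = 23.17, max(6.23, 0) = 6.23, max(-7.63, 0) = 0, max(-18.97, 0) = 0
Node uu (S = 84.7): V_uu = e^(−0.03)·[0.6523·23.1700 + 0.3477·6.2300] = 16.7688
Node ud (S = 69.3): V_ud = e^(−0.03)·[0.6523·6.2300 + 0.3477·0.0000] = 3.9436
Node dd (S = 56.7): V_dd = e^(−0.03)·[0.6523·0.0000 + 0.3477·0.0000] = 0.0000
Node u (S = 77): V_u = e^(−0.03)·[0.6523·16.7688 + 0.3477·3.9436] = 11.9453
Node d (S = 63): V_d = e^(−0.03)·[0.6523·3.9436 + 0.3477·0.0000] = 2.4963
Node 0 (S = 70): V_0 = e^(−0.03)·[0.6523·11.9453 + 0.3477·2.4963] = 8.4037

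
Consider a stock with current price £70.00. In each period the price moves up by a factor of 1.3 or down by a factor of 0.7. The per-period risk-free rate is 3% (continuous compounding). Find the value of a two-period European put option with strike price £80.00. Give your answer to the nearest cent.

£16.28

Risk-neutral probability p = (e^0.03 − 0.7)/(1.3 − 0.7) = 0.3305/0.6000 = 0.5508
Terminal stock prices: S_uu = 118.3, S_ud = 63.7, S_dd = 34.3
Terminal payoffs (K − S): max(-38.3, 0) = 0, max(16.3, 0) = 16.3, max(45.7, 0) = 45.7
Node u (S = 91): V_u = e^(−0.03)·[0.5508·0.0000 + 0.4492·16.3000] = 7.1062
Node d (S = 49): V_d = e^(−0.03)·[0.5508·16.3000 + 0.4492·45.7000] = 28.6356
Node 0 (S = 70): V_0 = e^(−0.03)·[0.5508·7.1062 + 0.4492·28.6356] = 16.2823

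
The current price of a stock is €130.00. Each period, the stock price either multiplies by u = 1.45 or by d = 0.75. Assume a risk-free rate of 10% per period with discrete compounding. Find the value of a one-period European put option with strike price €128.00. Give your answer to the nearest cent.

Risk-neutral probability p = (1 + 0.1 − 0.75)/(1.45 − 0.75) = 0.3500/0.7000 = 0.5000
Terminal stock prices: S_u = 188.5, S_d = 97.5
Terminal payoffs (K − S): max(-60.5, 0) = 0, max(30.5, 0) = 30.5
Node 0 (S = 130): V_0 = 1/1.1·[0.5000·0.0000 + 0.5000·30.5000] = 13.8636

€13.86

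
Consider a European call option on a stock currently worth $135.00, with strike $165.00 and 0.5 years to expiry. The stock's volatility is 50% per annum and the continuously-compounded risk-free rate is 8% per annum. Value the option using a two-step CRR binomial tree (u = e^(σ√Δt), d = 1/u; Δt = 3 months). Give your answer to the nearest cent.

$12.63

CRR parameters: u = e^(σ√Δt) = e^(0.5·√0.25) = 1.2840, d = 1/u = 0.7788
Per-period rate: rΔt = 0.08·0.25 = 0.02, so R = e^0.02 = 1.0202
Risk-neutral probability p = (e^0.02 − 0.7788)/(1.2840 − 0.7788) = 0.2414/0.5052 = 0.4778
Terminal stock prices: S_uu = 222.6, S_ud = 135, S_dd = 81.88
Terminal payoffs (S − K): max(57.58, 0) = 57.58, max(-30, 0) = 0, max(-83.12, 0) = 0
Node u (S = 173.3): V_u = e^(−0.02)·[0.4778·57.5774 + 0.5222·0.0000] = 26.9662
Node d (S = 105.1): V_d = e^(−0.02)·[0.4778·0.0000 + 0.5222·0.0000] = 0.0000
Node 0 (S = 135): V_0 = e^(−0.02)·[0.4778·26.9662 + 0.5222·0.0000] = 12.6295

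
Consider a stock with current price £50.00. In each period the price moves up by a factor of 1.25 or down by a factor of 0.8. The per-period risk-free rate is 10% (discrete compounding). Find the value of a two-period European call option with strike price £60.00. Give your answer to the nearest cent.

£6.66

Risk-neutral probability p = (1 + 0.1 − 0.8)/(1.25 − 0.8) = 0.3000/0.4500 = 0.6667
Terminal stock prices: S_uu = 78.12, S_ud = 50, S_dd = 32
Terminal payoffs (S − K): max(18.12, 0) = 18.12, max(-10, 0) = 0, max(-28, 0) = 0
Node u (S = 62.5): V_u = 1/1.1·[0.6667·18.1250 + 0.3333·0.0000] = 10.9848
Node d (S = 40): V_d = 1/1.1·[0.6667·0.0000 + 0.3333·0.0000] = 0.0000
Node 0 (S = 50): V_0 = 1/1.1·[0.6667·10.9848 + 0.3333·0.0000] = 6.6575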